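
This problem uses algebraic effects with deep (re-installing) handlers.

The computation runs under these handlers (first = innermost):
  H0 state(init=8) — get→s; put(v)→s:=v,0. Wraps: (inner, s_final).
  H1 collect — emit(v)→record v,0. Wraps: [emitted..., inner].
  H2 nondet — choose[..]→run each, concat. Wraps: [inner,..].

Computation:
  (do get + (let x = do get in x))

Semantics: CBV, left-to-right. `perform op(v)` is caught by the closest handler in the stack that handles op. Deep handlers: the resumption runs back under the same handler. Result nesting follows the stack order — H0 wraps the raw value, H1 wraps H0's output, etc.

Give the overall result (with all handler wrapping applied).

Answer: [[(16, 8)]]

Step-by-step:
get @ H0 ⇒ 8
get @ H0 ⇒ 8
H0 returns (16, 8)
H1 returns [(16, 8)]
H2 returns [[(16, 8)]]
= [[(16, 8)]]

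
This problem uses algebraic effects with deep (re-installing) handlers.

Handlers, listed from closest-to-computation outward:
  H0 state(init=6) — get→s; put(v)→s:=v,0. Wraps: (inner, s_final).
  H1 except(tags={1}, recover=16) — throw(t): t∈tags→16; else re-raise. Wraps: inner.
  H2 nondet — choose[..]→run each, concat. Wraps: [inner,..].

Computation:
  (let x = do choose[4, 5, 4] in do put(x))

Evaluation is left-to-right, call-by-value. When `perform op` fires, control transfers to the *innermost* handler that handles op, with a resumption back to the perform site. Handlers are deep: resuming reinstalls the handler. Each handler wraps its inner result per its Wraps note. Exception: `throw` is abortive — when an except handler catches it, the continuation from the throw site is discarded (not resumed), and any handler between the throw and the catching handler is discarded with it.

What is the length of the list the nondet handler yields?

Evaluation trace:
choose[4, 5, 4] @ H2
  branch[0] choose=4:
    put(4) @ H0 ⇒ s:=4
    H0 returns (0, 4)
    H1 returns (0, 4)
    H2 returns [(0, 4)]
  branch[1] choose=5:
    put(5) @ H0 ⇒ s:=5
    H0 returns (0, 5)
    H1 returns (0, 5)
    H2 returns [(0, 5)]
  branch[2] choose=4:
    put(4) @ H0 ⇒ s:=4
    H0 returns (0, 4)
    H1 returns (0, 4)
    H2 returns [(0, 4)]
= [(0, 4), (0, 5), (0, 4)]

Answer: 3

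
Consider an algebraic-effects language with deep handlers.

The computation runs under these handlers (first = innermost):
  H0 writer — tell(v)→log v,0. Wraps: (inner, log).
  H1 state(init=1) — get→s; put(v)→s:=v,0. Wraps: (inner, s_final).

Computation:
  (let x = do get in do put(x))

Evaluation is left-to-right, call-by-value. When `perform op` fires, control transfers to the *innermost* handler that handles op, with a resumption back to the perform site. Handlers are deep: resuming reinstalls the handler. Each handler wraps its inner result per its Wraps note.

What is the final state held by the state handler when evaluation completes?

Step-by-step:
get @ H1 ⇒ 1
put(1) @ H1 ⇒ s:=1
H0 returns (0, ())
H1 returns ((0, ()), 1)
= ((0, ()), 1)

Answer: 1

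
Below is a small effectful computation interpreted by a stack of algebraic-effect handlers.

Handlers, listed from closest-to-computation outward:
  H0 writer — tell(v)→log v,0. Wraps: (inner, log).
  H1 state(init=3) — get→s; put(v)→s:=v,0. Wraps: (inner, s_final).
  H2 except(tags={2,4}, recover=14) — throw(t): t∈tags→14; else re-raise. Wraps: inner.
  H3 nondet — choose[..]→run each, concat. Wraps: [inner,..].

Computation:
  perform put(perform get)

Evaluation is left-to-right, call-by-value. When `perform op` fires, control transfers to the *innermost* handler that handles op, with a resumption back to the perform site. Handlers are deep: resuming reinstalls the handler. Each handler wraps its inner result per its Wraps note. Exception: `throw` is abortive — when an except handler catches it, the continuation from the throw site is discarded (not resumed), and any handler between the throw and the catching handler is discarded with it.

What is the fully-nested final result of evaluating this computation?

Evaluation trace:
get @ H1 ⇒ 3
put(3) @ H1 ⇒ s:=3
H0 returns (0, ())
H1 returns ((0, ()), 3)
H2 returns ((0, ()), 3)
H3 returns [((0, ()), 3)]
= [((0, ()), 3)]

Answer: [((0, ()), 3)]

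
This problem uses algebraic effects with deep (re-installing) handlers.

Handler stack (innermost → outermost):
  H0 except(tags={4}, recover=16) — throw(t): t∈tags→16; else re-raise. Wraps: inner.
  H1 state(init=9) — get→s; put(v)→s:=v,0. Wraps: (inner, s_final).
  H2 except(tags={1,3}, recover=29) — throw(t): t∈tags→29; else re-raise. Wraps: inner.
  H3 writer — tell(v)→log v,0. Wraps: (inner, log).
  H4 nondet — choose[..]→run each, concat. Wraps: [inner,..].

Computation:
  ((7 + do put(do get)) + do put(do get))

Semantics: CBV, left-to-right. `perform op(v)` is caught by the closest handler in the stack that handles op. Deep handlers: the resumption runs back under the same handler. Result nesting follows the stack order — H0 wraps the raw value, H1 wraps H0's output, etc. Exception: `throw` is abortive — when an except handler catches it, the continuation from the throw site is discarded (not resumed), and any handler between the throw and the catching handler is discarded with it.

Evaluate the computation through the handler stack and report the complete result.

Answer: [((7, 9), ())]

Evaluation trace:
get @ H1 ⇒ 9
put(9) @ H1 ⇒ s:=9
get @ H1 ⇒ 9
put(9) @ H1 ⇒ s:=9
H0 returns 7
H1 returns (7, 9)
H2 returns (7, 9)
H3 returns ((7, 9), ())
H4 returns [((7, 9), ())]
= [((7, 9), ())]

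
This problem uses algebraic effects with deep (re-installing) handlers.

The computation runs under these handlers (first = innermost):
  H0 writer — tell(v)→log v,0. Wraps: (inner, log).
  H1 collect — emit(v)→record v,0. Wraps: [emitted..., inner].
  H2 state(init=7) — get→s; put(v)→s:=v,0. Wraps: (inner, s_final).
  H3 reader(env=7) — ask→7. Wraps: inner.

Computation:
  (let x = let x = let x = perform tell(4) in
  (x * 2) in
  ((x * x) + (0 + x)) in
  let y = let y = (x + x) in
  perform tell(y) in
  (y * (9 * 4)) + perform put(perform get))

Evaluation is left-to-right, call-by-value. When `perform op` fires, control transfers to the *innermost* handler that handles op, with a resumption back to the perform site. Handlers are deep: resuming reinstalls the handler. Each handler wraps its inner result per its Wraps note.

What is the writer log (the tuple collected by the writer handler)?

Answer: (4, 0)

Step-by-step:
tell(4) @ H0 ⇒ log+=4
tell(0) @ H0 ⇒ log+=0
get @ H2 ⇒ 7
put(7) @ H2 ⇒ s:=7
H0 returns (0, (4, 0))
H1 returns [(0, (4, 0))]
H2 returns ([(0, (4, 0))], 7)
H3 returns ([(0, (4, 0))], 7)
= ([(0, (4, 0))], 7)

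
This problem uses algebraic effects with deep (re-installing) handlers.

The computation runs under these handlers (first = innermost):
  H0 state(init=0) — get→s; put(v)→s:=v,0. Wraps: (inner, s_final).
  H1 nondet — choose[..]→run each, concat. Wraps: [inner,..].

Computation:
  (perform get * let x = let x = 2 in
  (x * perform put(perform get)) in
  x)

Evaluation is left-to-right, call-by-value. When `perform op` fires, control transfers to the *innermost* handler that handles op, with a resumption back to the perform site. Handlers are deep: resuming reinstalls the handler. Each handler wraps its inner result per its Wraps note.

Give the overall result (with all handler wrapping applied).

Evaluation trace:
get @ H0 ⇒ 0
get @ H0 ⇒ 0
put(0) @ H0 ⇒ s:=0
H0 returns (0, 0)
H1 returns [(0, 0)]
= [(0, 0)]

Answer: [(0, 0)]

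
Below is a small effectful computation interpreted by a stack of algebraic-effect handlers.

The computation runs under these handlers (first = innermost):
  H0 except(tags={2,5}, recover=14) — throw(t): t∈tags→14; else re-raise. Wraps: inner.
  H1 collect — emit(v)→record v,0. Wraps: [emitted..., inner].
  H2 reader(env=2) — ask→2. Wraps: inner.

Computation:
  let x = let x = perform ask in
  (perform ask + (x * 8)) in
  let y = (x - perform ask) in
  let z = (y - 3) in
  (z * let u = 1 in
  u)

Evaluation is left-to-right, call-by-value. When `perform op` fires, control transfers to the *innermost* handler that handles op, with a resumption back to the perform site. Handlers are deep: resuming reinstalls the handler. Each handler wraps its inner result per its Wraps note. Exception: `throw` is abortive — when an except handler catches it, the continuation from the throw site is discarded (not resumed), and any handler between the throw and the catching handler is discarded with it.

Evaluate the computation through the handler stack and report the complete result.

Answer: [13]

Working:
ask @ H2 ⇒ 2
ask @ H2 ⇒ 2
ask @ H2 ⇒ 2
H0 returns 13
H1 returns [13]
H2 returns [13]
= [13]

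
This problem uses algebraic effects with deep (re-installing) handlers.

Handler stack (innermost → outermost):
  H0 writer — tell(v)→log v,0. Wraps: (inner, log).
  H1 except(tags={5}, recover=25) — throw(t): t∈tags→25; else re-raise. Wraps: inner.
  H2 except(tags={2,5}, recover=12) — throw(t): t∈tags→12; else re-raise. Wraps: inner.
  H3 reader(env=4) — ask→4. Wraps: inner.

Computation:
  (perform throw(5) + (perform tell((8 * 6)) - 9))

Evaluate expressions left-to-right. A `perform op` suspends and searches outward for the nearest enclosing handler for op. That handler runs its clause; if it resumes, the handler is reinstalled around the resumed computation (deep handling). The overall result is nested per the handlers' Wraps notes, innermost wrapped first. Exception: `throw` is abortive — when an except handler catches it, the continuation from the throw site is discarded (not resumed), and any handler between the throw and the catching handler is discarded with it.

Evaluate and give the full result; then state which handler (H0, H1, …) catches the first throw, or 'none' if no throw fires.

Working:
throw(5) @ H1 caught ⇒ 25
H2 returns 25
H3 returns 25
= 25

Answer: 25 ; first throw caught by: H1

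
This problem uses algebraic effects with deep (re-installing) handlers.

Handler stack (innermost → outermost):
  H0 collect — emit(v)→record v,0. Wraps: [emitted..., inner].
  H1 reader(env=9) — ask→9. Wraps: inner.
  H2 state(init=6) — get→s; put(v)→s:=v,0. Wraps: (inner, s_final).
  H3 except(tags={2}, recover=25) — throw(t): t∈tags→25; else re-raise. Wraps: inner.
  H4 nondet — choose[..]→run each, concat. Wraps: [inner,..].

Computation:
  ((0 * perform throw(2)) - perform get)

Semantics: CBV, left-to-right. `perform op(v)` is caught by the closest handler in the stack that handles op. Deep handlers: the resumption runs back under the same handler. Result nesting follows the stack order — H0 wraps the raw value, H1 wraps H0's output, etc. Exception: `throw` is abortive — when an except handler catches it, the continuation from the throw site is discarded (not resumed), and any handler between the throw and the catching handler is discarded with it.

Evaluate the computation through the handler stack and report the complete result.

Evaluation trace:
throw(2) @ H3 caught ⇒ 25
H4 returns [25]
= [25]

Answer: [25]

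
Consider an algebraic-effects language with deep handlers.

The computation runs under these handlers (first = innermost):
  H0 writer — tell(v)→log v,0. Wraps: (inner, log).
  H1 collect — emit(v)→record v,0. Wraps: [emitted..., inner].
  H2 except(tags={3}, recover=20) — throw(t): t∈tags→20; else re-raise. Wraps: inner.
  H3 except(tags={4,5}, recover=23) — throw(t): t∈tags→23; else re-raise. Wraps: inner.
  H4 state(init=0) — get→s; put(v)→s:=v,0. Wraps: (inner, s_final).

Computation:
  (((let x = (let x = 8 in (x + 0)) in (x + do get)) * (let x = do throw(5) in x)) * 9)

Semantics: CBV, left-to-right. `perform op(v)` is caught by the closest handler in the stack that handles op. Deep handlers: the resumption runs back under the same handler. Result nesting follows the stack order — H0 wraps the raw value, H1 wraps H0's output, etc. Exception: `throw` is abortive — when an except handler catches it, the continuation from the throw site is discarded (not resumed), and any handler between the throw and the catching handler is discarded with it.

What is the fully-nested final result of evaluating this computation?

Working:
get @ H4 ⇒ 0
throw(5) @ H2 re-raised
throw(5) @ H3 caught ⇒ 23
H4 returns (23, 0)
= (23, 0)

Answer: (23, 0)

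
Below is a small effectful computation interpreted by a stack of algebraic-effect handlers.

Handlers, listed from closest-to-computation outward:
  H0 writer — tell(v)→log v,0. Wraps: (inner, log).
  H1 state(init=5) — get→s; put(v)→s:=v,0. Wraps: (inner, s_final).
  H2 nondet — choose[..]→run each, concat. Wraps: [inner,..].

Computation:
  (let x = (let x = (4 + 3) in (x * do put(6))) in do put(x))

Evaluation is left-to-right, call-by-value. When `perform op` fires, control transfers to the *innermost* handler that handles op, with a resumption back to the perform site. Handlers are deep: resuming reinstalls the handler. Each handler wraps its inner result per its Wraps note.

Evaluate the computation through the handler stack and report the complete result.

Answer: [((0, ()), 0)]

Step-by-step:
put(6) @ H1 ⇒ s:=6
put(0) @ H1 ⇒ s:=0
H0 returns (0, ())
H1 returns ((0, ()), 0)
H2 returns [((0, ()), 0)]
= [((0, ()), 0)]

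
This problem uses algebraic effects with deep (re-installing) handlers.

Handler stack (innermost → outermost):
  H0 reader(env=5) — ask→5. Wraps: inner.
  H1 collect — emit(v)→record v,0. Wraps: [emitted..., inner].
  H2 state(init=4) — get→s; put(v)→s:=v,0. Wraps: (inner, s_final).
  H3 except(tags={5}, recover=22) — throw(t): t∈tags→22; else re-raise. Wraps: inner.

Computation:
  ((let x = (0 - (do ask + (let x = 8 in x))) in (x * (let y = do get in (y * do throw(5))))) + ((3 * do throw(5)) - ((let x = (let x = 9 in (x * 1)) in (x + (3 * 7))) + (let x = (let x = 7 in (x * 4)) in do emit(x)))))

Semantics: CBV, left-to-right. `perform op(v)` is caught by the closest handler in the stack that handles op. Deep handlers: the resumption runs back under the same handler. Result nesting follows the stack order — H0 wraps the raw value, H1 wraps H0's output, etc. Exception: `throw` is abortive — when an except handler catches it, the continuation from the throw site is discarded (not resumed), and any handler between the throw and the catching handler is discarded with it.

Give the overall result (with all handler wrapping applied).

Working:
ask @ H0 ⇒ 5
get @ H2 ⇒ 4
throw(5) @ H3 caught ⇒ 22
= 22

Answer: 22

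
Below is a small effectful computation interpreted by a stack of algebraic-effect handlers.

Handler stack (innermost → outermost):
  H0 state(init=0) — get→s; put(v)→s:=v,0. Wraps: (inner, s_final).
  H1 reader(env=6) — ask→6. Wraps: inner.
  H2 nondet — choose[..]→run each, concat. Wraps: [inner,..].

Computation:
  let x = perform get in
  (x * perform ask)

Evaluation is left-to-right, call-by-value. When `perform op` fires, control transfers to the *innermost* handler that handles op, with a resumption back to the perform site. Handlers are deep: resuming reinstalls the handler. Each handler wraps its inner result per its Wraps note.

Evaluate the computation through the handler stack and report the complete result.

Evaluation trace:
get @ H0 ⇒ 0
ask @ H1 ⇒ 6
H0 returns (0, 0)
H1 returns (0, 0)
H2 returns [(0, 0)]
= [(0, 0)]

Answer: [(0, 0)]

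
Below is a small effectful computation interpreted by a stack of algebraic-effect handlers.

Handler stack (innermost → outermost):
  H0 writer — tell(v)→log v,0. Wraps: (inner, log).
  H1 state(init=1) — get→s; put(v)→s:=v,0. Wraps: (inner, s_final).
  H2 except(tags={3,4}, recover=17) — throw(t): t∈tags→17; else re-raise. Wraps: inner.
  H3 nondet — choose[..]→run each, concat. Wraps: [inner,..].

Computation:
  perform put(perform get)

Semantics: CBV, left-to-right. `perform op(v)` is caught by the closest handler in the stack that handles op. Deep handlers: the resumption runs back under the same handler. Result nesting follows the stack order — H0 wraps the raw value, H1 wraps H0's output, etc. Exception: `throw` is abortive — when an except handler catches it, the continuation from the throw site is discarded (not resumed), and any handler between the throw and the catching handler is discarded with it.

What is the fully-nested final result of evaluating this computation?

Answer: [((0, ()), 1)]

Step-by-step:
get @ H1 ⇒ 1
put(1) @ H1 ⇒ s:=1
H0 returns (0, ())
H1 returns ((0, ()), 1)
H2 returns ((0, ()), 1)
H3 returns [((0, ()), 1)]
= [((0, ()), 1)]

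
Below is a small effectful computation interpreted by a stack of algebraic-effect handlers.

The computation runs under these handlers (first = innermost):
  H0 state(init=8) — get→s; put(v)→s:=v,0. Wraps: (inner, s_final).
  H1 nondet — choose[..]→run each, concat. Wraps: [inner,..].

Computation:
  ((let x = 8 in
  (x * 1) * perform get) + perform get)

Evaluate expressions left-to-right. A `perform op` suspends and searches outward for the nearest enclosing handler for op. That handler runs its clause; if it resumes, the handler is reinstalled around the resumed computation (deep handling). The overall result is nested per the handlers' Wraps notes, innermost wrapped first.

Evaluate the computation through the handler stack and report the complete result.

Evaluation trace:
get @ H0 ⇒ 8
get @ H0 ⇒ 8
H0 returns (72, 8)
H1 returns [(72, 8)]
= [(72, 8)]

Answer: [(72, 8)]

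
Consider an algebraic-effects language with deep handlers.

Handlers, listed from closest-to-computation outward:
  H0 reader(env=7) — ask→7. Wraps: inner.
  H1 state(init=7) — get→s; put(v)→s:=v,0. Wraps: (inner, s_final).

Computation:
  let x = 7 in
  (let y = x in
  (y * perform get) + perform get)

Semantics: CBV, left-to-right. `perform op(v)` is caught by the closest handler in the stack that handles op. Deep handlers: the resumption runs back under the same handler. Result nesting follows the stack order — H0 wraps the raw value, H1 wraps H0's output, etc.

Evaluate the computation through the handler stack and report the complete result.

Answer: (56, 7)

Evaluation trace:
get @ H1 ⇒ 7
get @ H1 ⇒ 7
H0 returns 56
H1 returns (56, 7)
= (56, 7)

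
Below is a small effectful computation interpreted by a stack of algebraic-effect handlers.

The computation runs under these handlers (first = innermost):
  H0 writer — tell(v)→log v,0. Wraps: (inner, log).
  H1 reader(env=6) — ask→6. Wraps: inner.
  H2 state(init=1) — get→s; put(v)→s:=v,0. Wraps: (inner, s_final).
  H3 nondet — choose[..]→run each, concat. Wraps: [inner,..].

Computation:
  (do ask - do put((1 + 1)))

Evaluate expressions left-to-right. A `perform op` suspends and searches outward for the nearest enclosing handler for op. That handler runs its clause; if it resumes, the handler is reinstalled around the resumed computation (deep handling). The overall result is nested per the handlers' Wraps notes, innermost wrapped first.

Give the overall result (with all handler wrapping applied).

Working:
ask @ H1 ⇒ 6
put(2) @ H2 ⇒ s:=2
H0 returns (6, ())
H1 returns (6, ())
H2 returns ((6, ()), 2)
H3 returns [((6, ()), 2)]
= [((6, ()), 2)]

Answer: [((6, ()), 2)]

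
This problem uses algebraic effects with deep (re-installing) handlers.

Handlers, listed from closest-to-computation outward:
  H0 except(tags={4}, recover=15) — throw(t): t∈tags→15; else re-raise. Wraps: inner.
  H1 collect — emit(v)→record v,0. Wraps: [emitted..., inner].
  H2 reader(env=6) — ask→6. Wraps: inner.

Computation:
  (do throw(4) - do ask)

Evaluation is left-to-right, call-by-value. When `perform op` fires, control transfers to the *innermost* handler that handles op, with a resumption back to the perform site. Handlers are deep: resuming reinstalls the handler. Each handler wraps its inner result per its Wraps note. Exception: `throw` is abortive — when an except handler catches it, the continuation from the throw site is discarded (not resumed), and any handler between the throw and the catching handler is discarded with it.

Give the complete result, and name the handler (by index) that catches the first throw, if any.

Step-by-step:
throw(4) @ H0 caught ⇒ 15
H1 returns [15]
H2 returns [15]
= [15]

Answer: [15] ; first throw caught by: H0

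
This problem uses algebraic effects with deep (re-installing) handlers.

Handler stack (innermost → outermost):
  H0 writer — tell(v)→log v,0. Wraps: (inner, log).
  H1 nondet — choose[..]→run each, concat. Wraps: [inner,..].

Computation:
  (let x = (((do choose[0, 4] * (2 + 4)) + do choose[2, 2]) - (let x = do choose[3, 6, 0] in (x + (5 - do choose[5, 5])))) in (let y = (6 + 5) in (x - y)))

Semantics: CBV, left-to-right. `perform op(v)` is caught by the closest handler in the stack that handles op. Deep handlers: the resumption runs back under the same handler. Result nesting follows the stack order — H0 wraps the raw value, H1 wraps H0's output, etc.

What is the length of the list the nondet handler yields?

Answer: 24

Working:
choose[0, 4] @ H1
  branch[0] choose=0:
    choose[2, 2] @ H1
      branch[0] choose=2:
        choose[3, 6, 0] @ H1
          branch[0] choose=3:
            choose[5, 5] @ H1
              branch[0] choose=5:
                H0 returns (-12, ())
                H1 returns [(-12, ())]
              branch[1] choose=5:
                H0 returns (-12, ())
                H1 returns [(-12, ())]
          branch[1] choose=6:
            choose[5, 5] @ H1
              branch[0] choose=5:
                H0 returns (-15, ())
                H1 returns [(-15, ())]
              branch[1] choose=5:
                H0 returns (-15, ())
                H1 returns [(-15, ())]
          branch[2] choose=0:
            choose[5, 5] @ H1
              branch[0] choose=5:
                H0 returns (-9, ())
                H1 returns [(-9, ())]
              branch[1] choose=5:
                H0 returns (-9, ())
                H1 returns [(-9, ())]
      branch[1] choose=2:
        choose[3, 6, 0] @ H1
          branch[0] choose=3:
            choose[5, 5] @ H1
              branch[0] choose=5:
                H0 returns (-12, ())
                H1 returns [(-12, ())]
              branch[1] choose=5:
                H0 returns (-12, ())
                H1 returns [(-12, ())]
          branch[1] choose=6:
            choose[5, 5] @ H1
              branch[0] choose=5:
                H0 returns (-15, ())
                H1 returns [(-15, ())]
              branch[1] choose=5:
                H0 returns (-15, ())
                H1 returns [(-15, ())]
          branch[2] choose=0:
            choose[5, 5] @ H1
              branch[0] choose=5:
                H0 returns (-9, ())
                H1 returns [(-9, ())]
              branch[1] choose=5:
                H0 returns (-9, ())
                H1 returns [(-9, ())]
  branch[1] choose=4:
    choose[2, 2] @ H1
      branch[0] choose=2:
        choose[3, 6, 0] @ H1
          branch[0] choose=3:
            choose[5, 5] @ H1
              branch[0] choose=5:
                H0 returns (12, ())
                H1 returns [(12, ())]
              branch[1] choose=5:
                H0 returns (12, ())
                H1 returns [(12, ())]
          branch[1] choose=6:
            choose[5, 5] @ H1
              branch[0] choose=5:
                H0 returns (9, ())
                H1 returns [(9, ())]
              branch[1] choose=5:
                H0 returns (9, ())
                H1 returns [(9, ())]
          branch[2] choose=0:
            choose[5, 5] @ H1
              branch[0] choose=5:
                H0 returns (15, ())
                H1 returns [(15, ())]
              branch[1] choose=5:
                H0 returns (15, ())
                H1 returns [(15, ())]
      branch[1] choose=2:
        choose[3, 6, 0] @ H1
          branch[0] choose=3:
            choose[5, 5] @ H1
              branch[0] choose=5:
                H0 returns (12, ())
                H1 returns [(12, ())]
              branch[1] choose=5:
                H0 returns (12, ())
                H1 returns [(12, ())]
          branch[1] choose=6:
            choose[5, 5] @ H1
              branch[0] choose=5:
                H0 returns (9, ())
                H1 returns [(9, ())]
              branch[1] choose=5:
                H0 returns (9, ())
                H1 returns [(9, ())]
          branch[2] choose=0:
            choose[5, 5] @ H1
              branch[0] choose=5:
                H0 returns (15, ())
                H1 returns [(15, ())]
              branch[1] choose=5:
                H0 returns (15, ())
                H1 returns [(15, ())]
= [(-12, ()), (-12, ()), (-15, ()), (-15, ()), (-9, ()), (-9, ()), (-12, ()), (-12, ()), (-15, ()), (-15, ()), (-9, ()), (-9, ()), (12, ()), (12, ()), (9, ()), (9, ()), (15, ()), (15, ()), (12, ()), (12, ()), (9, ()), (9, ()), (15, ()), (15, ())]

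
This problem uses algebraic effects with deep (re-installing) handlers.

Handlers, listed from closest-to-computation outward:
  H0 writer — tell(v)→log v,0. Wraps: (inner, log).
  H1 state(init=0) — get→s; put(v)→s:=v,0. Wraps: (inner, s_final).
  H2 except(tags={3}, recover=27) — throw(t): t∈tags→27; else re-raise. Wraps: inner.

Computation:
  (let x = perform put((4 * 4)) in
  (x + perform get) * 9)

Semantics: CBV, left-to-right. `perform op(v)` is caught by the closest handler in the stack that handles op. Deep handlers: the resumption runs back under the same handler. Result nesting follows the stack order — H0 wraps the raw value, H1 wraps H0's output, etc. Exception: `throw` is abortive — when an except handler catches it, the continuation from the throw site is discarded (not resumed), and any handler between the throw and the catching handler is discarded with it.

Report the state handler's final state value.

Step-by-step:
put(16) @ H1 ⇒ s:=16
get @ H1 ⇒ 16
H0 returns (144, ())
H1 returns ((144, ()), 16)
H2 returns ((144, ()), 16)
= ((144, ()), 16)

Answer: 16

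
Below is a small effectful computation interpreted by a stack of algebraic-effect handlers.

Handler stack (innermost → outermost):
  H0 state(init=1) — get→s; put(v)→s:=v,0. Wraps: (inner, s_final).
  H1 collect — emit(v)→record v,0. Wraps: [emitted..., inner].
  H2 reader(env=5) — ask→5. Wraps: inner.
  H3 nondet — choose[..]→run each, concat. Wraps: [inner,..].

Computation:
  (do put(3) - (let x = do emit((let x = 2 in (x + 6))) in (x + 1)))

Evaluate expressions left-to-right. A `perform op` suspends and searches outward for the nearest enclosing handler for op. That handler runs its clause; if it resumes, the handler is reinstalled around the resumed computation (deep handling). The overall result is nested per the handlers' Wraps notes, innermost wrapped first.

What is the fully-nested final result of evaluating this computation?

Answer: [[8, (-1, 3)]]

Working:
put(3) @ H0 ⇒ s:=3
emit(8) @ H1 ⇒ out+=8
H0 returns (-1, 3)
H1 returns [8, (-1, 3)]
H2 returns [8, (-1, 3)]
H3 returns [[8, (-1, 3)]]
= [[8, (-1, 3)]]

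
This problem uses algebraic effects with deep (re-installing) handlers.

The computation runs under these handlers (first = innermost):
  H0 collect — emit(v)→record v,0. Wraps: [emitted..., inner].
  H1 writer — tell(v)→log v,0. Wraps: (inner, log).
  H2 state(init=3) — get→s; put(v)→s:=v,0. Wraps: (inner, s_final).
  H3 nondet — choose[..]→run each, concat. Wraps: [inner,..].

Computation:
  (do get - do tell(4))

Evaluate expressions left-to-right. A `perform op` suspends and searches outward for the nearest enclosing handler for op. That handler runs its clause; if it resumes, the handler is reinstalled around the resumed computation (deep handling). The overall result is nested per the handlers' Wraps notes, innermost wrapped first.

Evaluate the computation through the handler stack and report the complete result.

Step-by-step:
get @ H2 ⇒ 3
tell(4) @ H1 ⇒ log+=4
H0 returns [3]
H1 returns ([3], (4))
H2 returns (([3], (4)), 3)
H3 returns [(([3], (4)), 3)]
= [(([3], (4)), 3)]

Answer: [(([3], (4)), 3)]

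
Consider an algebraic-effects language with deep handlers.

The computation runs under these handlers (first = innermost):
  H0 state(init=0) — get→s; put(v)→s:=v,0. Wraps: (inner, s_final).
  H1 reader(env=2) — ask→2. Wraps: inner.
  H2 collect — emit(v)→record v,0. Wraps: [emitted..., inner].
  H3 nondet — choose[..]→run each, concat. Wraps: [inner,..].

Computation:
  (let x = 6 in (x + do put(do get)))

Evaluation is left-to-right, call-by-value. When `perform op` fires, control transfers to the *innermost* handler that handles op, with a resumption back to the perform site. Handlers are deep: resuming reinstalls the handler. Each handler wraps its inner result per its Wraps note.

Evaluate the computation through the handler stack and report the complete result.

Working:
get @ H0 ⇒ 0
put(0) @ H0 ⇒ s:=0
H0 returns (6, 0)
H1 returns (6, 0)
H2 returns [(6, 0)]
H3 returns [[(6, 0)]]
= [[(6, 0)]]

Answer: [[(6, 0)]]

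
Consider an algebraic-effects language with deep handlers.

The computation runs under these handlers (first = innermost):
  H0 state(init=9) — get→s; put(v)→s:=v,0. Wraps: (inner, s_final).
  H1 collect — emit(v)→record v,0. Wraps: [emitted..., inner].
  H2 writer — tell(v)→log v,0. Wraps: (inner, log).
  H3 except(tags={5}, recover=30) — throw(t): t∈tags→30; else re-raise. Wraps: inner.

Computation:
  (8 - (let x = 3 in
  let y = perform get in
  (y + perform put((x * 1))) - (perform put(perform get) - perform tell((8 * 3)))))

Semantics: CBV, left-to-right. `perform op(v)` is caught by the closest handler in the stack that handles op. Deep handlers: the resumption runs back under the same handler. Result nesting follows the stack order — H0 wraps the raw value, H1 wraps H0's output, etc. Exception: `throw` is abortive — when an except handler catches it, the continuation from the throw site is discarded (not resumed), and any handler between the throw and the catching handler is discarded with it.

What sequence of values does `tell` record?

Answer: (24)

Working:
get @ H0 ⇒ 9
put(3) @ H0 ⇒ s:=3
get @ H0 ⇒ 3
put(3) @ H0 ⇒ s:=3
tell(24) @ H2 ⇒ log+=24
H0 returns (-1, 3)
H1 returns [(-1, 3)]
H2 returns ([(-1, 3)], (24))
H3 returns ([(-1, 3)], (24))
= ([(-1, 3)], (24))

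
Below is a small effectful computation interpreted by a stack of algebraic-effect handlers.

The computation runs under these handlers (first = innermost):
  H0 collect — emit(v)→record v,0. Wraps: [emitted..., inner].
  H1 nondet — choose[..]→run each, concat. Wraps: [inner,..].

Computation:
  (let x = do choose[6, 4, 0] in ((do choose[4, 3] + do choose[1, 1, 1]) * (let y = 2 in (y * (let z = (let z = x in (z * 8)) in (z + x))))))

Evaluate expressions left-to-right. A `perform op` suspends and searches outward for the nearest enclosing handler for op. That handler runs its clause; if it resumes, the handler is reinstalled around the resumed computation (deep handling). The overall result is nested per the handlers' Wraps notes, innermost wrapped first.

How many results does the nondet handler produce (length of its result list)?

Answer: 18

Step-by-step:
choose[6, 4, 0] @ H1
  branch[0] choose=6:
    choose[4, 3] @ H1
      branch[0] choose=4:
        choose[1, 1, 1] @ H1
          branch[0] choose=1:
            H0 returns [540]
            H1 returns [[540]]
          branch[1] choose=1:
            H0 returns [540]
            H1 returns [[540]]
          branch[2] choose=1:
            H0 returns [540]
            H1 returns [[540]]
      branch[1] choose=3:
        choose[1, 1, 1] @ H1
          branch[0] choose=1:
            H0 returns [432]
            H1 returns [[432]]
          branch[1] choose=1:
            H0 returns [432]
            H1 returns [[432]]
          branch[2] choose=1:
            H0 returns [432]
            H1 returns [[432]]
  branch[1] choose=4:
    choose[4, 3] @ H1
      branch[0] choose=4:
        choose[1, 1, 1] @ H1
          branch[0] choose=1:
            H0 returns [360]
            H1 returns [[360]]
          branch[1] choose=1:
            H0 returns [360]
            H1 returns [[360]]
          branch[2] choose=1:
            H0 returns [360]
            H1 returns [[360]]
      branch[1] choose=3:
        choose[1, 1, 1] @ H1
          branch[0] choose=1:
            H0 returns [288]
            H1 returns [[288]]
          branch[1] choose=1:
            H0 returns [288]
            H1 returns [[288]]
          branch[2] choose=1:
            H0 returns [288]
            H1 returns [[288]]
  branch[2] choose=0:
    choose[4, 3] @ H1
      branch[0] choose=4:
        choose[1, 1, 1] @ H1
          branch[0] choose=1:
            H0 returns [0]
            H1 returns [[0]]
          branch[1] choose=1:
            H0 returns [0]
            H1 returns [[0]]
          branch[2] choose=1:
            H0 returns [0]
            H1 returns [[0]]
      branch[1] choose=3:
        choose[1, 1, 1] @ H1
          branch[0] choose=1:
            H0 returns [0]
            H1 returns [[0]]
          branch[1] choose=1:
            H0 returns [0]
            H1 returns [[0]]
          branch[2] choose=1:
            H0 returns [0]
            H1 returns [[0]]
= [[540], [540], [540], [432], [432], [432], [360], [360], [360], [288], [288], [288], [0], [0], [0], [0], [0], [0]]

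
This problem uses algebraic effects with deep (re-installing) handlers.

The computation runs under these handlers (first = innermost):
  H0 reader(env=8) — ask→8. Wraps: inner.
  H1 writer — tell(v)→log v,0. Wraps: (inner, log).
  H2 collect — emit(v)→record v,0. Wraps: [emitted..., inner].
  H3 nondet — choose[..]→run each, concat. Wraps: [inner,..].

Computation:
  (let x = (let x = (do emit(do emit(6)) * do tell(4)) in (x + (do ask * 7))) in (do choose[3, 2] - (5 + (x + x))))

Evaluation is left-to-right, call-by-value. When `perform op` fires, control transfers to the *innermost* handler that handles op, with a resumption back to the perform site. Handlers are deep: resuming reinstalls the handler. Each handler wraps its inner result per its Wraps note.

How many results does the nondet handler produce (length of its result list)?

Answer: 2

Working:
emit(6) @ H2 ⇒ out+=6
emit(0) @ H2 ⇒ out+=0
tell(4) @ H1 ⇒ log+=4
ask @ H0 ⇒ 8
choose[3, 2] @ H3
  branch[0] choose=3:
    H0 returns -114
    H1 returns (-114, (4))
    H2 returns [6, 0, (-114, (4))]
    H3 returns [[6, 0, (-114, (4))]]
  branch[1] choose=2:
    H0 returns -115
    H1 returns (-115, (4))
    H2 returns [6, 0, (-115, (4))]
    H3 returns [[6, 0, (-115, (4))]]
= [[6, 0, (-114, (4))], [6, 0, (-115, (4))]]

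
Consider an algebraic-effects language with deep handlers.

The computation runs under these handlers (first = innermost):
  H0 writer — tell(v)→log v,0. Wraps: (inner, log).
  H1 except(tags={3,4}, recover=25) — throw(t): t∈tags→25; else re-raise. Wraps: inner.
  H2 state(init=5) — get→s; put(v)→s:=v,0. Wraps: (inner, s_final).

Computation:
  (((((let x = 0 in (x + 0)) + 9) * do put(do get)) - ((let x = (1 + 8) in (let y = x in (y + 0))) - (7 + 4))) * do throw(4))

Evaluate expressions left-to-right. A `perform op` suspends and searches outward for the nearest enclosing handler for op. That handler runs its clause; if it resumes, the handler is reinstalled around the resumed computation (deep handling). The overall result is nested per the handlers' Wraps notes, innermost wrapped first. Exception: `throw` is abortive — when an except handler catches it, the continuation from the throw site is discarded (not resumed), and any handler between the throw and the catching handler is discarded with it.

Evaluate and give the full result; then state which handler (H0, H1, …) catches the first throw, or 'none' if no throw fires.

Evaluation trace:
get @ H2 ⇒ 5
put(5) @ H2 ⇒ s:=5
throw(4) @ H1 caught ⇒ 25
H2 returns (25, 5)
= (25, 5)

Answer: (25, 5) ; first throw caught by: H1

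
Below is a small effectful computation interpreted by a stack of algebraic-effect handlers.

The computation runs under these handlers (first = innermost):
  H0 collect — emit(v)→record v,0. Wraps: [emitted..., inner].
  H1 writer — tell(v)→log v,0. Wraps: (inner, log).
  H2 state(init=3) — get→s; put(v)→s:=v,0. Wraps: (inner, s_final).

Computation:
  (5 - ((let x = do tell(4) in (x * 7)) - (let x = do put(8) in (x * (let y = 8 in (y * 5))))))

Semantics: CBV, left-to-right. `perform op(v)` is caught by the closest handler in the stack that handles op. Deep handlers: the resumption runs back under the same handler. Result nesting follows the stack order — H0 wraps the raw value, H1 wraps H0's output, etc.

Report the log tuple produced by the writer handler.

Answer: (4)

Step-by-step:
tell(4) @ H1 ⇒ log+=4
put(8) @ H2 ⇒ s:=8
H0 returns [5]
H1 returns ([5], (4))
H2 returns (([5], (4)), 8)
= (([5], (4)), 8)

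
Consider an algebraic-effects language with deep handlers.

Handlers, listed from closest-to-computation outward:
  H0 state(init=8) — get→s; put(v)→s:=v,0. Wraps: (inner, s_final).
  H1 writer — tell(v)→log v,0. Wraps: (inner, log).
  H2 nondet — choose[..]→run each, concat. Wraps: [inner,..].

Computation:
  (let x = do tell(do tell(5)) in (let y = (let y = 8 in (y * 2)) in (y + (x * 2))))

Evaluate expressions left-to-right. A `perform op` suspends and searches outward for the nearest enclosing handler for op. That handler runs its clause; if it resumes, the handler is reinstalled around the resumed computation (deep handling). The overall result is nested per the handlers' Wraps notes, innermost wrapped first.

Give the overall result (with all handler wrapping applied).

Answer: [((16, 8), (5, 0))]

Step-by-step:
tell(5) @ H1 ⇒ log+=5
tell(0) @ H1 ⇒ log+=0
H0 returns (16, 8)
H1 returns ((16, 8), (5, 0))
H2 returns [((16, 8), (5, 0))]
= [((16, 8), (5, 0))]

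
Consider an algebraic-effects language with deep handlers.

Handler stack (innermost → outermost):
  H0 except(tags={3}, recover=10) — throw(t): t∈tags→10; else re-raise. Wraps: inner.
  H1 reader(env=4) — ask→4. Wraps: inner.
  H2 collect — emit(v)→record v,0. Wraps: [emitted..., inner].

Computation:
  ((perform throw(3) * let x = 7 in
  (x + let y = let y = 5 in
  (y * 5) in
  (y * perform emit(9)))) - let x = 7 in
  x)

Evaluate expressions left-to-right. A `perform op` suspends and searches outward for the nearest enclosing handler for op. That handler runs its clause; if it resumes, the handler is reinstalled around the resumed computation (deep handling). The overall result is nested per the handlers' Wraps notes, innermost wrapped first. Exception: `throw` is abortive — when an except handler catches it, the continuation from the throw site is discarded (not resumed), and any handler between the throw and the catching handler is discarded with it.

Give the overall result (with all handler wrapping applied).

Step-by-step:
throw(3) @ H0 caught ⇒ 10
H1 returns 10
H2 returns [10]
= [10]

Answer: [10]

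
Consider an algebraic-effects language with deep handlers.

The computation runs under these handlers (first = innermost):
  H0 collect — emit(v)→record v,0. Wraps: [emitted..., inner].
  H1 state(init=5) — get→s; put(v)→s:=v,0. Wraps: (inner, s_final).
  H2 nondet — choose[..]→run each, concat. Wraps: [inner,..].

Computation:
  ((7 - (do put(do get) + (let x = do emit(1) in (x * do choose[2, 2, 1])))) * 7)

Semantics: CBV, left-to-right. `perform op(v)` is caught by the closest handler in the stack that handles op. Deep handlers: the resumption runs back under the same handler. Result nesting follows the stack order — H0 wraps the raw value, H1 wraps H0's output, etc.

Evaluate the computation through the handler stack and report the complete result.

Answer: [([1, 49], 5), ([1, 49], 5), ([1, 49], 5)]

Evaluation trace:
get @ H1 ⇒ 5
put(5) @ H1 ⇒ s:=5
emit(1) @ H0 ⇒ out+=1
choose[2, 2, 1] @ H2
  branch[0] choose=2:
    H0 returns [1, 49]
    H1 returns ([1, 49], 5)
    H2 returns [([1, 49], 5)]
  branch[1] choose=2:
    H0 returns [1, 49]
    H1 returns ([1, 49], 5)
    H2 returns [([1, 49], 5)]
  branch[2] choose=1:
    H0 returns [1, 49]
    H1 returns ([1, 49], 5)
    H2 returns [([1, 49], 5)]
= [([1, 49], 5), ([1, 49], 5), ([1, 49], 5)]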